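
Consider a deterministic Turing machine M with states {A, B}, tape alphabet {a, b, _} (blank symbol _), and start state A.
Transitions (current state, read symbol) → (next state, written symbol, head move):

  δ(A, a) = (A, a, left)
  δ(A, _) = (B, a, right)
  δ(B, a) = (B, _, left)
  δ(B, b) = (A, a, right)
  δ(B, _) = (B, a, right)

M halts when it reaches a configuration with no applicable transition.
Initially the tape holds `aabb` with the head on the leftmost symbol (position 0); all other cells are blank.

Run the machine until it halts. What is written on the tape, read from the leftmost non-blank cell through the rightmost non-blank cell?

aaaaaab

A | ___[a]abb   read a → write a, move left, go to A
A | __[_]aabb   read _ → write a, move right, go to B
B | __a[a]abb   read a → write _, move left, go to B
B | __[a]_abb   read a → write _, move left, go to B
B | _[_]__abb   read _ → write a, move right, go to B
B | _a[_]_abb   read _ → write a, move right, go to B
B | _aa[_]abb   read _ → write a, move right, go to B
B | _aaa[a]bb   read a → write _, move left, go to B
B | _aa[a]_bb   read a → write _, move left, go to B
B | _a[a]__bb   read a → write _, move left, go to B
B | _[a]___bb   read a → write _, move left, go to B
B | [_]____bb   read _ → write a, move right, go to B
B | a[_]___bb   read _ → write a, move right, go to B
B | aa[_]__bb   read _ → write a, move right, go to B
B | aaa[_]_bb   read _ → write a, move right, go to B
B | aaaa[_]bb   read _ → write a, move right, go to B
B | aaaaa[b]b   read b → write a, move right, go to A
A | aaaaaa[b]
The non-blank tape span at halt is aaaaaab.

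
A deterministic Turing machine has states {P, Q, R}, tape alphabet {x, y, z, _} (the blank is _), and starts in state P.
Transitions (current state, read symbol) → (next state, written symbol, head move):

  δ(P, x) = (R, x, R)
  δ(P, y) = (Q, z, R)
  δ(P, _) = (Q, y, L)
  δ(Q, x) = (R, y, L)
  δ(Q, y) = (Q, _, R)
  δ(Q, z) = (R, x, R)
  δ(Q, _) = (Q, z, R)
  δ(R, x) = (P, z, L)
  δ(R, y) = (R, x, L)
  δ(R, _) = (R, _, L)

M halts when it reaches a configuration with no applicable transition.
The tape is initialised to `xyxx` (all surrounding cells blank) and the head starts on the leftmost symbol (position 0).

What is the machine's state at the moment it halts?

R

state=P head=0 tape=__[x]yxx   (P,x)→(R,x,R)
state=R head=1 tape=__x[y]xx   (R,y)→(R,x,L)
state=R head=0 tape=__[x]xxx   (R,x)→(P,z,L)
state=P head=-1 tape=_[_]zxxx   (P,_)→(Q,y,L)
state=Q head=-2 tape=[_]yzxxx   (Q,_)→(Q,z,R)
state=Q head=-1 tape=z[y]zxxx   (Q,y)→(Q,_,R)
state=Q head=0 tape=z_[z]xxx   (Q,z)→(R,x,R)
state=R head=1 tape=z_x[x]xx   (R,x)→(P,z,L)
state=P head=0 tape=z_[x]zxx   (P,x)→(R,x,R)
state=R head=1 tape=z_x[z]xx
No transition is defined for (R, z); M halts in state R.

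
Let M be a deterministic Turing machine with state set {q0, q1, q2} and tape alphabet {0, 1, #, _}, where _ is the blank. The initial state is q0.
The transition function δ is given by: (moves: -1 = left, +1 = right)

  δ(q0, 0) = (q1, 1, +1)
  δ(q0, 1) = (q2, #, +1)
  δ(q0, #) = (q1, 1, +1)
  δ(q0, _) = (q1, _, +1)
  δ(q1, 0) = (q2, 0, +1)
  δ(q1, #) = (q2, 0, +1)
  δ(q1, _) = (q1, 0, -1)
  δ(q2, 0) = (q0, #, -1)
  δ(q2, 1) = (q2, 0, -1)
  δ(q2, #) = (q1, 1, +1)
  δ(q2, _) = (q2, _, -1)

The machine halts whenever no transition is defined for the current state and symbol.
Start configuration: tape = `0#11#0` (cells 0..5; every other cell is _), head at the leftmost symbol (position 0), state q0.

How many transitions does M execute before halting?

19

state=q0 head=0 tape=[0]#11#0_   (q0,0)→(q1,1,+1)
state=q1 head=1 tape=1[#]11#0_   (q1,#)→(q2,0,+1)
state=q2 head=2 tape=10[1]1#0_   (q2,1)→(q2,0,-1)
state=q2 head=1 tape=1[0]01#0_   (q2,0)→(q0,#,-1)
state=q0 head=0 tape=[1]#01#0_   (q0,1)→(q2,#,+1)
state=q2 head=1 tape=#[#]01#0_   (q2,#)→(q1,1,+1)
state=q1 head=2 tape=#1[0]1#0_   (q1,0)→(q2,0,+1)
state=q2 head=3 tape=#10[1]#0_   (q2,1)→(q2,0,-1)
state=q2 head=2 tape=#1[0]0#0_   (q2,0)→(q0,#,-1)
state=q0 head=1 tape=#[1]#0#0_   (q0,1)→(q2,#,+1)
state=q2 head=2 tape=##[#]0#0_   (q2,#)→(q1,1,+1)
state=q1 head=3 tape=##1[0]#0_   (q1,0)→(q2,0,+1)
state=q2 head=4 tape=##10[#]0_   (q2,#)→(q1,1,+1)
state=q1 head=5 tape=##101[0]_   (q1,0)→(q2,0,+1)
state=q2 head=6 tape=##1010[_]   (q2,_)→(q2,_,-1)
state=q2 head=5 tape=##101[0]_   (q2,0)→(q0,#,-1)
state=q0 head=4 tape=##10[1]#_   (q0,1)→(q2,#,+1)
state=q2 head=5 tape=##10#[#]_   (q2,#)→(q1,1,+1)
state=q1 head=6 tape=##10#1[_]   (q1,_)→(q1,0,-1)
state=q1 head=5 tape=##10#[1]0
M halts after 19 transitions.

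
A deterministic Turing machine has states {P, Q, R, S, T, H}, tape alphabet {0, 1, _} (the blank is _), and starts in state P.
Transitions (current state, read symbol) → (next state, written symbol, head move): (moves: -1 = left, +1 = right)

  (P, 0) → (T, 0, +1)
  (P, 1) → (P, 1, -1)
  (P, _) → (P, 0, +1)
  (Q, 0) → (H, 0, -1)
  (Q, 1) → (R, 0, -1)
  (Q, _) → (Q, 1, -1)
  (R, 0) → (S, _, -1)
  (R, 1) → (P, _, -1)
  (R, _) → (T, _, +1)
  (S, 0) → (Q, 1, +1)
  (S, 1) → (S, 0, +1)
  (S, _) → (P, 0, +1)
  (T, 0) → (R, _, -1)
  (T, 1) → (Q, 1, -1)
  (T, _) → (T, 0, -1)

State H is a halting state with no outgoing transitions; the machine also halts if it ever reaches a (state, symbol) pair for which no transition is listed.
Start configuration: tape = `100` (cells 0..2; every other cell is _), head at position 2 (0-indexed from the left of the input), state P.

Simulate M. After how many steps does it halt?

P | _10[0]__   read 0 → write 0, move +1, go to T
T | _100[_]_   read _ → write 0, move -1, go to T
T | _10[0]0_   read 0 → write _, move -1, go to R
R | _1[0]_0_   read 0 → write _, move -1, go to S
S | _[1]__0_   read 1 → write 0, move +1, go to S
S | _0[_]_0_   read _ → write 0, move +1, go to P
P | _00[_]0_   read _ → write 0, move +1, go to P
P | _000[0]_   read 0 → write 0, move +1, go to T
T | _0000[_]   read _ → write 0, move -1, go to T
T | _000[0]0   read 0 → write _, move -1, go to R
R | _00[0]_0   read 0 → write _, move -1, go to S
S | _0[0]__0   read 0 → write 1, move +1, go to Q
Q | _01[_]_0   read _ → write 1, move -1, go to Q
Q | _0[1]1_0   read 1 → write 0, move -1, go to R
R | _[0]01_0   read 0 → write _, move -1, go to S
S | [_]_01_0   read _ → write 0, move +1, go to P
P | 0[_]01_0   read _ → write 0, move +1, go to P
P | 00[0]1_0   read 0 → write 0, move +1, go to T
T | 000[1]_0   read 1 → write 1, move -1, go to Q
Q | 00[0]1_0   read 0 → write 0, move -1, go to H
H | 0[0]01_0
M halts after 20 transitions.

20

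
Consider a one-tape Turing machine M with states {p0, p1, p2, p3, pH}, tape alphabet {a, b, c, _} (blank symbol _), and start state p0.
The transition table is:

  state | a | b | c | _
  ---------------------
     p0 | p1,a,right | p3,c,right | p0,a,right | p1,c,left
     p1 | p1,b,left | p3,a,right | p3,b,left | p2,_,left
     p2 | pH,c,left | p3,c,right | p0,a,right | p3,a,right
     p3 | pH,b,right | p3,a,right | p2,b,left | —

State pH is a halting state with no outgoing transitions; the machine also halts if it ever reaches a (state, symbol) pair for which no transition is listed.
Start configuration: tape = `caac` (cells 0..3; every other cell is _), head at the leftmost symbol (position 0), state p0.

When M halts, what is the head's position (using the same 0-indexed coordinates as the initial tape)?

p0 | __[c]aac   read c → write a, move right, go to p0
p0 | __a[a]ac   read a → write a, move right, go to p1
p1 | __aa[a]c   read a → write b, move left, go to p1
p1 | __a[a]bc   read a → write b, move left, go to p1
p1 | __[a]bbc   read a → write b, move left, go to p1
p1 | _[_]bbbc   read _ → write _, move left, go to p2
p2 | [_]_bbbc   read _ → write a, move right, go to p3
p3 | a[_]bbbc
At halt the head is at cell -1.

-1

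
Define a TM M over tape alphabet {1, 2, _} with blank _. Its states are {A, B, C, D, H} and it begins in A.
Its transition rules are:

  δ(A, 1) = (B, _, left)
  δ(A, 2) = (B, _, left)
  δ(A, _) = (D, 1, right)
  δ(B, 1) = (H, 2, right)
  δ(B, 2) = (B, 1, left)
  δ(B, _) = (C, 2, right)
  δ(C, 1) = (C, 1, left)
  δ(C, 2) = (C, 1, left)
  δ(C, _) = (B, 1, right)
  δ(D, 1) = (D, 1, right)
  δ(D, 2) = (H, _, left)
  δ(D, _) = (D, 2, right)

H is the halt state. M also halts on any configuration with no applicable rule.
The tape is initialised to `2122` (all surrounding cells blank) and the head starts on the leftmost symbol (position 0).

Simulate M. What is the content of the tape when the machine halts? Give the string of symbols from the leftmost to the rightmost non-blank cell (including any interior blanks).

21222

A | _[2]122   read 2 → write _, move left, go to B
B | [_]_122   read _ → write 2, move right, go to C
C | 2[_]122   read _ → write 1, move right, go to B
B | 21[1]22   read 1 → write 2, move right, go to H
H | 212[2]2
The non-blank tape span at halt is 21222.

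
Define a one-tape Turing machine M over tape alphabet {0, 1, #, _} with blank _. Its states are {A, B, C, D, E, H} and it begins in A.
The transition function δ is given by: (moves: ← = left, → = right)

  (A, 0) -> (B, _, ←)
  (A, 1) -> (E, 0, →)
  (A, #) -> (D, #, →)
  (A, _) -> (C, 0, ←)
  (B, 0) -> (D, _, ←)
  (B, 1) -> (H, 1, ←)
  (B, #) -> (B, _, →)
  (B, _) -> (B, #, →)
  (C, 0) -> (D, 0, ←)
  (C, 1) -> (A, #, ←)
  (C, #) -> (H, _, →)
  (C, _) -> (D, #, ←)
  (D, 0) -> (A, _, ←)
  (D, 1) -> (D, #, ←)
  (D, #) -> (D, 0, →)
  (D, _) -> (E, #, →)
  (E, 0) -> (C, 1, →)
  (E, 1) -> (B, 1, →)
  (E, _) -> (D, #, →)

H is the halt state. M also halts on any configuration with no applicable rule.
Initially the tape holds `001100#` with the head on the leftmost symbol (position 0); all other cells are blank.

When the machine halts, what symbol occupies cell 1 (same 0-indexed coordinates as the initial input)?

#

state=A head=0 tape=_[0]01100#   (A,0)→(B,_,←)
state=B head=-1 tape=[_]_01100#   (B,_)→(B,#,→)
state=B head=0 tape=#[_]01100#   (B,_)→(B,#,→)
state=B head=1 tape=##[0]1100#   (B,0)→(D,_,←)
state=D head=0 tape=#[#]_1100#   (D,#)→(D,0,→)
state=D head=1 tape=#0[_]1100#   (D,_)→(E,#,→)
state=E head=2 tape=#0#[1]100#   (E,1)→(B,1,→)
state=B head=3 tape=#0#1[1]00#   (B,1)→(H,1,←)
state=H head=2 tape=#0#[1]100#
Cell 1 holds # when M halts.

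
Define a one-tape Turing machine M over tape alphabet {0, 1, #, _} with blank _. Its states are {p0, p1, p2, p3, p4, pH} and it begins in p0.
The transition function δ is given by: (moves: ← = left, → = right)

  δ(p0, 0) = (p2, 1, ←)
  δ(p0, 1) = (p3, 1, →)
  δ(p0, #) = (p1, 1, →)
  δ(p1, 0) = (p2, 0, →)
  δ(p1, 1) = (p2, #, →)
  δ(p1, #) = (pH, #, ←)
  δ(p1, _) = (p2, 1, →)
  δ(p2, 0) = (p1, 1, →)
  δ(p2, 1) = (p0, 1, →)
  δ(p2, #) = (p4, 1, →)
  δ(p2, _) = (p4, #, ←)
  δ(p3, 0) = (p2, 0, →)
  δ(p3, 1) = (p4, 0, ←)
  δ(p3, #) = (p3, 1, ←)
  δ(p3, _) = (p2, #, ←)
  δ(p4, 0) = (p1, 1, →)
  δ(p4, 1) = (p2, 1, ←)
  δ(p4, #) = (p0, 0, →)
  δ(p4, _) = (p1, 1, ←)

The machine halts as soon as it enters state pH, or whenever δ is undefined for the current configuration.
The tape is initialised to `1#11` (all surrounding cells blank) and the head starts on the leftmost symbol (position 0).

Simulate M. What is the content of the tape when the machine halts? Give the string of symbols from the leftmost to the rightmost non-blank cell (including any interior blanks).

111011101

state=p0 head=0 tape=__[1]#11____   (p0,1)→(p3,1,→)
state=p3 head=1 tape=__1[#]11____   (p3,#)→(p3,1,←)
state=p3 head=0 tape=__[1]111____   (p3,1)→(p4,0,←)
state=p4 head=-1 tape=_[_]0111____   (p4,_)→(p1,1,←)
state=p1 head=-2 tape=[_]10111____   (p1,_)→(p2,1,→)
state=p2 head=-1 tape=1[1]0111____   (p2,1)→(p0,1,→)
state=p0 head=0 tape=11[0]111____   (p0,0)→(p2,1,←)
state=p2 head=-1 tape=1[1]1111____   (p2,1)→(p0,1,→)
state=p0 head=0 tape=11[1]111____   (p0,1)→(p3,1,→)
state=p3 head=1 tape=111[1]11____   (p3,1)→(p4,0,←)
state=p4 head=0 tape=11[1]011____   (p4,1)→(p2,1,←)
state=p2 head=-1 tape=1[1]1011____   (p2,1)→(p0,1,→)
state=p0 head=0 tape=11[1]011____   (p0,1)→(p3,1,→)
state=p3 head=1 tape=111[0]11____   (p3,0)→(p2,0,→)
state=p2 head=2 tape=1110[1]1____   (p2,1)→(p0,1,→)
state=p0 head=3 tape=11101[1]____   (p0,1)→(p3,1,→)
state=p3 head=4 tape=111011[_]___   (p3,_)→(p2,#,←)
state=p2 head=3 tape=11101[1]#___   (p2,1)→(p0,1,→)
state=p0 head=4 tape=111011[#]___   (p0,#)→(p1,1,→)
state=p1 head=5 tape=1110111[_]__   (p1,_)→(p2,1,→)
state=p2 head=6 tape=11101111[_]_   (p2,_)→(p4,#,←)
state=p4 head=5 tape=1110111[1]#_   (p4,1)→(p2,1,←)
state=p2 head=4 tape=111011[1]1#_   (p2,1)→(p0,1,→)
state=p0 head=5 tape=1110111[1]#_   (p0,1)→(p3,1,→)
state=p3 head=6 tape=11101111[#]_   (p3,#)→(p3,1,←)
state=p3 head=5 tape=1110111[1]1_   (p3,1)→(p4,0,←)
state=p4 head=4 tape=111011[1]01_   (p4,1)→(p2,1,←)
state=p2 head=3 tape=11101[1]101_   (p2,1)→(p0,1,→)
state=p0 head=4 tape=111011[1]01_   (p0,1)→(p3,1,→)
state=p3 head=5 tape=1110111[0]1_   (p3,0)→(p2,0,→)
state=p2 head=6 tape=11101110[1]_   (p2,1)→(p0,1,→)
state=p0 head=7 tape=111011101[_]
The non-blank tape span at halt is 111011101.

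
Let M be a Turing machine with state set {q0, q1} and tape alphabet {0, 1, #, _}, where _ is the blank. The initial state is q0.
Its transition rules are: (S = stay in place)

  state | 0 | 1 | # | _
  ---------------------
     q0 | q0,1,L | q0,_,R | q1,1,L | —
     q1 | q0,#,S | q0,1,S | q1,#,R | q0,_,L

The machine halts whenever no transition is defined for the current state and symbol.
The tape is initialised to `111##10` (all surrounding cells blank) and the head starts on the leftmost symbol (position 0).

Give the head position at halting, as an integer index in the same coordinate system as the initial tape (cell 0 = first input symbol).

q0 | [1]11##10   read 1 → write _, move R, go to q0
q0 | _[1]1##10   read 1 → write _, move R, go to q0
q0 | __[1]##10   read 1 → write _, move R, go to q0
q0 | ___[#]#10   read # → write 1, move L, go to q1
q1 | __[_]1#10   read _ → write _, move L, go to q0
q0 | _[_]_1#10
At halt the head is at cell 1.

1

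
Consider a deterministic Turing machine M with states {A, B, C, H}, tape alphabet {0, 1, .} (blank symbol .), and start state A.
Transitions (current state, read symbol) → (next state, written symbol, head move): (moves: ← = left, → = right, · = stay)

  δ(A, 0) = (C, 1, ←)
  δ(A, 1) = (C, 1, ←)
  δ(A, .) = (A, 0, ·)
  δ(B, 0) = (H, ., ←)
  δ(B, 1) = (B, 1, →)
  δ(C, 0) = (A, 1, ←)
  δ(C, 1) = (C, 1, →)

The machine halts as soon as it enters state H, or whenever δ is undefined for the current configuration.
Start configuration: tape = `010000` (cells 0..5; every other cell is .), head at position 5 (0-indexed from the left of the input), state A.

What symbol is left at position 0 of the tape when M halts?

1

state=A head=5 tape=..01000[0]   (A,0)→(C,1,←)
state=C head=4 tape=..0100[0]1   (C,0)→(A,1,←)
state=A head=3 tape=..010[0]11   (A,0)→(C,1,←)
state=C head=2 tape=..01[0]111   (C,0)→(A,1,←)
state=A head=1 tape=..0[1]1111   (A,1)→(C,1,←)
state=C head=0 tape=..[0]11111   (C,0)→(A,1,←)
state=A head=-1 tape=.[.]111111   (A,.)→(A,0,·)
state=A head=-1 tape=.[0]111111   (A,0)→(C,1,←)
state=C head=-2 tape=[.]1111111
Cell 0 holds 1 when M halts.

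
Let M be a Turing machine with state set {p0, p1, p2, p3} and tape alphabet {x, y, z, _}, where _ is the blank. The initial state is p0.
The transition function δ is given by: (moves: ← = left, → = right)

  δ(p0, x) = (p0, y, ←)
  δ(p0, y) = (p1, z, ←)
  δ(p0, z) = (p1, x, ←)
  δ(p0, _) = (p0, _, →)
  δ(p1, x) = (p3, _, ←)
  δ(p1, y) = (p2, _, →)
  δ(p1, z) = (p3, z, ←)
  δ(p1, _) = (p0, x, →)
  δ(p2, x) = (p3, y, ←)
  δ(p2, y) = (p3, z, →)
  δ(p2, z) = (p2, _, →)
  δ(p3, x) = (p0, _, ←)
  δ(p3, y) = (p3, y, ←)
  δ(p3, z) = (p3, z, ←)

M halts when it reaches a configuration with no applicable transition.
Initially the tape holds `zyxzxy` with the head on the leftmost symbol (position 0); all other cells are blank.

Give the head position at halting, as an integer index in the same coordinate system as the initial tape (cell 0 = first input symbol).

state=p0 head=0 tape=___[z]yxzxy   (p0,z)→(p1,x,←)
state=p1 head=-1 tape=__[_]xyxzxy   (p1,_)→(p0,x,→)
state=p0 head=0 tape=__x[x]yxzxy   (p0,x)→(p0,y,←)
state=p0 head=-1 tape=__[x]yyxzxy   (p0,x)→(p0,y,←)
state=p0 head=-2 tape=_[_]yyyxzxy   (p0,_)→(p0,_,→)
state=p0 head=-1 tape=__[y]yyxzxy   (p0,y)→(p1,z,←)
state=p1 head=-2 tape=_[_]zyyxzxy   (p1,_)→(p0,x,→)
state=p0 head=-1 tape=_x[z]yyxzxy   (p0,z)→(p1,x,←)
state=p1 head=-2 tape=_[x]xyyxzxy   (p1,x)→(p3,_,←)
state=p3 head=-3 tape=[_]_xyyxzxy
At halt the head is at cell -3.

-3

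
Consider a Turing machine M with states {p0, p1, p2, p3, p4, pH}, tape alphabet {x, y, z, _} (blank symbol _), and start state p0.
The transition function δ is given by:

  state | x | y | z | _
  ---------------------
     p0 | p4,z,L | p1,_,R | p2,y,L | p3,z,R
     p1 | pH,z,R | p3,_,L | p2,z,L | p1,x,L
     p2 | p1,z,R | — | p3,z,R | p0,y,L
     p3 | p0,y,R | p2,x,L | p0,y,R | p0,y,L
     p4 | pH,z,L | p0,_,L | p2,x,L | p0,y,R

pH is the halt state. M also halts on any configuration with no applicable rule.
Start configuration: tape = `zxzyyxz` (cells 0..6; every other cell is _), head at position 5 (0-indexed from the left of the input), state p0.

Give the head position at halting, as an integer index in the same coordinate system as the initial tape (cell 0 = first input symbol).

1

state=p0 head=5 tape=zxzyy[x]z   (p0,x)→(p4,z,L)
state=p4 head=4 tape=zxzy[y]zz   (p4,y)→(p0,_,L)
state=p0 head=3 tape=zxz[y]_zz   (p0,y)→(p1,_,R)
state=p1 head=4 tape=zxz_[_]zz   (p1,_)→(p1,x,L)
state=p1 head=3 tape=zxz[_]xzz   (p1,_)→(p1,x,L)
state=p1 head=2 tape=zx[z]xxzz   (p1,z)→(p2,z,L)
state=p2 head=1 tape=z[x]zxxzz   (p2,x)→(p1,z,R)
state=p1 head=2 tape=zz[z]xxzz   (p1,z)→(p2,z,L)
state=p2 head=1 tape=z[z]zxxzz   (p2,z)→(p3,z,R)
state=p3 head=2 tape=zz[z]xxzz   (p3,z)→(p0,y,R)
state=p0 head=3 tape=zzy[x]xzz   (p0,x)→(p4,z,L)
state=p4 head=2 tape=zz[y]zxzz   (p4,y)→(p0,_,L)
state=p0 head=1 tape=z[z]_zxzz   (p0,z)→(p2,y,L)
state=p2 head=0 tape=[z]y_zxzz   (p2,z)→(p3,z,R)
state=p3 head=1 tape=z[y]_zxzz   (p3,y)→(p2,x,L)
state=p2 head=0 tape=[z]x_zxzz   (p2,z)→(p3,z,R)
state=p3 head=1 tape=z[x]_zxzz   (p3,x)→(p0,y,R)
state=p0 head=2 tape=zy[_]zxzz   (p0,_)→(p3,z,R)
state=p3 head=3 tape=zyz[z]xzz   (p3,z)→(p0,y,R)
state=p0 head=4 tape=zyzy[x]zz   (p0,x)→(p4,z,L)
state=p4 head=3 tape=zyz[y]zzz   (p4,y)→(p0,_,L)
state=p0 head=2 tape=zy[z]_zzz   (p0,z)→(p2,y,L)
state=p2 head=1 tape=z[y]y_zzz
At halt the head is at cell 1.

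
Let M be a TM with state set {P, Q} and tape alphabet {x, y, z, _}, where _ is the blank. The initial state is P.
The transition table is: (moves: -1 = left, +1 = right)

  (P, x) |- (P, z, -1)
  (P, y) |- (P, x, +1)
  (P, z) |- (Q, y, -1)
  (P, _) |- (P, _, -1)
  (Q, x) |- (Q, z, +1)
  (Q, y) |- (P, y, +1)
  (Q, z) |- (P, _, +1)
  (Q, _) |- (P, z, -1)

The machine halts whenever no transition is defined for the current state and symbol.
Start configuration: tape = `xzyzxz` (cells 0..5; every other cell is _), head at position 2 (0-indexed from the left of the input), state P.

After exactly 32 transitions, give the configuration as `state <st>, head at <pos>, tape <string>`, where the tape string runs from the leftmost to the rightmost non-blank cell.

P | xz[y]zxz_   read y → write x, move +1, go to P
P | xzx[z]xz_   read z → write y, move -1, go to Q
Q | xz[x]yxz_   read x → write z, move +1, go to Q
Q | xzz[y]xz_   read y → write y, move +1, go to P
P | xzzy[x]z_   read x → write z, move -1, go to P
P | xzz[y]zz_   read y → write x, move +1, go to P
P | xzzx[z]z_   read z → write y, move -1, go to Q
Q | xzz[x]yz_   read x → write z, move +1, go to Q
Q | xzzz[y]z_   read y → write y, move +1, go to P
P | xzzzy[z]_   read z → write y, move -1, go to Q
Q | xzzz[y]y_   read y → write y, move +1, go to P
P | xzzzy[y]_   read y → write x, move +1, go to P
P | xzzzyx[_]   read _ → write _, move -1, go to P
P | xzzzy[x]_   read x → write z, move -1, go to P
P | xzzz[y]z_   read y → write x, move +1, go to P
P | xzzzx[z]_   read z → write y, move -1, go to Q
Q | xzzz[x]y_   read x → write z, move +1, go to Q
Q | xzzzz[y]_   read y → write y, move +1, go to P
P | xzzzzy[_]   read _ → write _, move -1, go to P
P | xzzzz[y]_   read y → write x, move +1, go to P
P | xzzzzx[_]   read _ → write _, move -1, go to P
P | xzzzz[x]_   read x → write z, move -1, go to P
P | xzzz[z]z_   read z → write y, move -1, go to Q
Q | xzz[z]yz_   read z → write _, move +1, go to P
P | xzz_[y]z_   read y → write x, move +1, go to P
P | xzz_x[z]_   read z → write y, move -1, go to Q
Q | xzz_[x]y_   read x → write z, move +1, go to Q
Q | xzz_z[y]_   read y → write y, move +1, go to P
P | xzz_zy[_]   read _ → write _, move -1, go to P
P | xzz_z[y]_   read y → write x, move +1, go to P
P | xzz_zx[_]   read _ → write _, move -1, go to P
P | xzz_z[x]_   read x → write z, move -1, go to P
P | xzz_[z]z_
After 32 steps: state P, head at 4, tape xzz_zz.

state P, head at 4, tape xzz_zz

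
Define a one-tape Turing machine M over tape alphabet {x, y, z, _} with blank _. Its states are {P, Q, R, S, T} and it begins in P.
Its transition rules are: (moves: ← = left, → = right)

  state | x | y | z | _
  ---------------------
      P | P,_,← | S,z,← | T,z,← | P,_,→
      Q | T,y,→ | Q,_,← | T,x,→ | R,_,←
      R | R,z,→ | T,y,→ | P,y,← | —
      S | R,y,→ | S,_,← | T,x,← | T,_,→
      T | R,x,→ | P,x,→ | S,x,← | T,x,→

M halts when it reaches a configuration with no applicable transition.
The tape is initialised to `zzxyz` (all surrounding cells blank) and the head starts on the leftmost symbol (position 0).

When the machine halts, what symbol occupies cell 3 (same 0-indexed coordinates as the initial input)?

_

state=P head=0 tape=__[z]zxyz   (P,z)→(T,z,←)
state=T head=-1 tape=_[_]zzxyz   (T,_)→(T,x,→)
state=T head=0 tape=_x[z]zxyz   (T,z)→(S,x,←)
state=S head=-1 tape=_[x]xzxyz   (S,x)→(R,y,→)
state=R head=0 tape=_y[x]zxyz   (R,x)→(R,z,→)
state=R head=1 tape=_yz[z]xyz   (R,z)→(P,y,←)
state=P head=0 tape=_y[z]yxyz   (P,z)→(T,z,←)
state=T head=-1 tape=_[y]zyxyz   (T,y)→(P,x,→)
state=P head=0 tape=_x[z]yxyz   (P,z)→(T,z,←)
state=T head=-1 tape=_[x]zyxyz   (T,x)→(R,x,→)
state=R head=0 tape=_x[z]yxyz   (R,z)→(P,y,←)
state=P head=-1 tape=_[x]yyxyz   (P,x)→(P,_,←)
state=P head=-2 tape=[_]_yyxyz   (P,_)→(P,_,→)
state=P head=-1 tape=_[_]yyxyz   (P,_)→(P,_,→)
state=P head=0 tape=__[y]yxyz   (P,y)→(S,z,←)
state=S head=-1 tape=_[_]zyxyz   (S,_)→(T,_,→)
state=T head=0 tape=__[z]yxyz   (T,z)→(S,x,←)
state=S head=-1 tape=_[_]xyxyz   (S,_)→(T,_,→)
state=T head=0 tape=__[x]yxyz   (T,x)→(R,x,→)
state=R head=1 tape=__x[y]xyz   (R,y)→(T,y,→)
state=T head=2 tape=__xy[x]yz   (T,x)→(R,x,→)
state=R head=3 tape=__xyx[y]z   (R,y)→(T,y,→)
state=T head=4 tape=__xyxy[z]   (T,z)→(S,x,←)
state=S head=3 tape=__xyx[y]x   (S,y)→(S,_,←)
state=S head=2 tape=__xy[x]_x   (S,x)→(R,y,→)
state=R head=3 tape=__xyy[_]x
Cell 3 holds _ when M halts.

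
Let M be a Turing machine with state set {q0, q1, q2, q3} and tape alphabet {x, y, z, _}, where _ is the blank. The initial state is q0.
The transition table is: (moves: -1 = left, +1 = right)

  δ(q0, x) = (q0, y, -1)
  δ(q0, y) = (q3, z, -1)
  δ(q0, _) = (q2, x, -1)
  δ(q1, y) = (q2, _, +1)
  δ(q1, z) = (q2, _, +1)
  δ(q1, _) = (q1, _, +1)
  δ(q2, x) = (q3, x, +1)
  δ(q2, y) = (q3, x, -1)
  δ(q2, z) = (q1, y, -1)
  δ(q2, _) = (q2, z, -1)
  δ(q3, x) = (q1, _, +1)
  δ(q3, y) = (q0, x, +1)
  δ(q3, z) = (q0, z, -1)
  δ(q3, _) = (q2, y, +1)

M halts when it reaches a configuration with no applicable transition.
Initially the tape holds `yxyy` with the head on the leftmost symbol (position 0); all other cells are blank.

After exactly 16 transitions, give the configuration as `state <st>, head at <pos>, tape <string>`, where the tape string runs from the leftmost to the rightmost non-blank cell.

state=q0 head=0 tape=_[y]xyy__   (q0,y)→(q3,z,-1)
state=q3 head=-1 tape=[_]zxyy__   (q3,_)→(q2,y,+1)
state=q2 head=0 tape=y[z]xyy__   (q2,z)→(q1,y,-1)
state=q1 head=-1 tape=[y]yxyy__   (q1,y)→(q2,_,+1)
state=q2 head=0 tape=_[y]xyy__   (q2,y)→(q3,x,-1)
state=q3 head=-1 tape=[_]xxyy__   (q3,_)→(q2,y,+1)
state=q2 head=0 tape=y[x]xyy__   (q2,x)→(q3,x,+1)
state=q3 head=1 tape=yx[x]yy__   (q3,x)→(q1,_,+1)
state=q1 head=2 tape=yx_[y]y__   (q1,y)→(q2,_,+1)
state=q2 head=3 tape=yx__[y]__   (q2,y)→(q3,x,-1)
state=q3 head=2 tape=yx_[_]x__   (q3,_)→(q2,y,+1)
state=q2 head=3 tape=yx_y[x]__   (q2,x)→(q3,x,+1)
state=q3 head=4 tape=yx_yx[_]_   (q3,_)→(q2,y,+1)
state=q2 head=5 tape=yx_yxy[_]   (q2,_)→(q2,z,-1)
state=q2 head=4 tape=yx_yx[y]z   (q2,y)→(q3,x,-1)
state=q3 head=3 tape=yx_y[x]xz   (q3,x)→(q1,_,+1)
state=q1 head=4 tape=yx_y_[x]z
After 16 steps: state q1, head at 4, tape yx_y_xz.

state q1, head at 4, tape yx_y_xz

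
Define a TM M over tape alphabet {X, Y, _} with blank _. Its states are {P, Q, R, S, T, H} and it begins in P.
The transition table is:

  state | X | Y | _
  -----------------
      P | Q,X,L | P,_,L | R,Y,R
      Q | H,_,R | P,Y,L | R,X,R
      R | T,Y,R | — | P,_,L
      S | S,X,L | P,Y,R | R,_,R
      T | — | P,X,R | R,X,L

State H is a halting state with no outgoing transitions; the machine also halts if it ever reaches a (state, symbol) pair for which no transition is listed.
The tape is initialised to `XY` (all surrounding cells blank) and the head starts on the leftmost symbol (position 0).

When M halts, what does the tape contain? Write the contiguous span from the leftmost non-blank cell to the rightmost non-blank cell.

state=P head=0 tape=__[X]Y__   (P,X)→(Q,X,L)
state=Q head=-1 tape=_[_]XY__   (Q,_)→(R,X,R)
state=R head=0 tape=_X[X]Y__   (R,X)→(T,Y,R)
state=T head=1 tape=_XY[Y]__   (T,Y)→(P,X,R)
state=P head=2 tape=_XYX[_]_   (P,_)→(R,Y,R)
state=R head=3 tape=_XYXY[_]   (R,_)→(P,_,L)
state=P head=2 tape=_XYX[Y]_   (P,Y)→(P,_,L)
state=P head=1 tape=_XY[X]__   (P,X)→(Q,X,L)
state=Q head=0 tape=_X[Y]X__   (Q,Y)→(P,Y,L)
state=P head=-1 tape=_[X]YX__   (P,X)→(Q,X,L)
state=Q head=-2 tape=[_]XYX__   (Q,_)→(R,X,R)
state=R head=-1 tape=X[X]YX__   (R,X)→(T,Y,R)
state=T head=0 tape=XY[Y]X__   (T,Y)→(P,X,R)
state=P head=1 tape=XYX[X]__   (P,X)→(Q,X,L)
state=Q head=0 tape=XY[X]X__   (Q,X)→(H,_,R)
state=H head=1 tape=XY_[X]__
The non-blank tape span at halt is XY_X.

XY_X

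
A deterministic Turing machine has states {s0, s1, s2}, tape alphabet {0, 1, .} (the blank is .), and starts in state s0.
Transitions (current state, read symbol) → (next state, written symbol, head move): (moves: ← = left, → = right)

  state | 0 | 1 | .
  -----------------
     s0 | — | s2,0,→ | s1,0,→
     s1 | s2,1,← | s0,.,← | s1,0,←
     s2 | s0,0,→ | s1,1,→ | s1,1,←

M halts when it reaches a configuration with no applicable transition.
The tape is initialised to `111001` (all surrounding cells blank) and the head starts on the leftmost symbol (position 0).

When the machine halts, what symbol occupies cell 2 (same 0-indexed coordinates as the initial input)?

0

state=s0 head=0 tape=[1]11001.   (s0,1)→(s2,0,→)
state=s2 head=1 tape=0[1]1001.   (s2,1)→(s1,1,→)
state=s1 head=2 tape=01[1]001.   (s1,1)→(s0,.,←)
state=s0 head=1 tape=0[1].001.   (s0,1)→(s2,0,→)
state=s2 head=2 tape=00[.]001.   (s2,.)→(s1,1,←)
state=s1 head=1 tape=0[0]1001.   (s1,0)→(s2,1,←)
state=s2 head=0 tape=[0]11001.   (s2,0)→(s0,0,→)
state=s0 head=1 tape=0[1]1001.   (s0,1)→(s2,0,→)
state=s2 head=2 tape=00[1]001.   (s2,1)→(s1,1,→)
state=s1 head=3 tape=001[0]01.   (s1,0)→(s2,1,←)
state=s2 head=2 tape=00[1]101.   (s2,1)→(s1,1,→)
state=s1 head=3 tape=001[1]01.   (s1,1)→(s0,.,←)
state=s0 head=2 tape=00[1].01.   (s0,1)→(s2,0,→)
state=s2 head=3 tape=000[.]01.   (s2,.)→(s1,1,←)
state=s1 head=2 tape=00[0]101.   (s1,0)→(s2,1,←)
state=s2 head=1 tape=0[0]1101.   (s2,0)→(s0,0,→)
state=s0 head=2 tape=00[1]101.   (s0,1)→(s2,0,→)
state=s2 head=3 tape=000[1]01.   (s2,1)→(s1,1,→)
state=s1 head=4 tape=0001[0]1.   (s1,0)→(s2,1,←)
state=s2 head=3 tape=000[1]11.   (s2,1)→(s1,1,→)
state=s1 head=4 tape=0001[1]1.   (s1,1)→(s0,.,←)
state=s0 head=3 tape=000[1].1.   (s0,1)→(s2,0,→)
state=s2 head=4 tape=0000[.]1.   (s2,.)→(s1,1,←)
state=s1 head=3 tape=000[0]11.   (s1,0)→(s2,1,←)
state=s2 head=2 tape=00[0]111.   (s2,0)→(s0,0,→)
state=s0 head=3 tape=000[1]11.   (s0,1)→(s2,0,→)
state=s2 head=4 tape=0000[1]1.   (s2,1)→(s1,1,→)
state=s1 head=5 tape=00001[1].   (s1,1)→(s0,.,←)
state=s0 head=4 tape=0000[1]..   (s0,1)→(s2,0,→)
state=s2 head=5 tape=00000[.].   (s2,.)→(s1,1,←)
state=s1 head=4 tape=0000[0]1.   (s1,0)→(s2,1,←)
state=s2 head=3 tape=000[0]11.   (s2,0)→(s0,0,→)
state=s0 head=4 tape=0000[1]1.   (s0,1)→(s2,0,→)
state=s2 head=5 tape=00000[1].   (s2,1)→(s1,1,→)
state=s1 head=6 tape=000001[.]   (s1,.)→(s1,0,←)
state=s1 head=5 tape=00000[1]0   (s1,1)→(s0,.,←)
state=s0 head=4 tape=0000[0].0
Cell 2 holds 0 when M halts.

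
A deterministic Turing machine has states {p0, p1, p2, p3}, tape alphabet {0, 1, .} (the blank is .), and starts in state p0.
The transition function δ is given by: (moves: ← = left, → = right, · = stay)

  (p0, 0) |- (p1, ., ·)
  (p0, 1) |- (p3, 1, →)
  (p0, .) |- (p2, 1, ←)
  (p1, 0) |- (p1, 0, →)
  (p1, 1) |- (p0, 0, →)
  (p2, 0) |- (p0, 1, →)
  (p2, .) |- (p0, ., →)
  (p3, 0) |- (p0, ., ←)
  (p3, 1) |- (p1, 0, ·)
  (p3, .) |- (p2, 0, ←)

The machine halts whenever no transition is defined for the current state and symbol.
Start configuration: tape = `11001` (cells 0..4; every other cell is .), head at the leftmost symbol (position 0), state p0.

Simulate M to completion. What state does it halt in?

p2

p0 | [1]1001..   read 1 → write 1, move →, go to p3
p3 | 1[1]001..   read 1 → write 0, move ·, go to p1
p1 | 1[0]001..   read 0 → write 0, move →, go to p1
p1 | 10[0]01..   read 0 → write 0, move →, go to p1
p1 | 100[0]1..   read 0 → write 0, move →, go to p1
p1 | 1000[1]..   read 1 → write 0, move →, go to p0
p0 | 10000[.].   read . → write 1, move ←, go to p2
p2 | 1000[0]1.   read 0 → write 1, move →, go to p0
p0 | 10001[1].   read 1 → write 1, move →, go to p3
p3 | 100011[.]   read . → write 0, move ←, go to p2
p2 | 10001[1]0
No transition is defined for (p2, 1); M halts in state p2.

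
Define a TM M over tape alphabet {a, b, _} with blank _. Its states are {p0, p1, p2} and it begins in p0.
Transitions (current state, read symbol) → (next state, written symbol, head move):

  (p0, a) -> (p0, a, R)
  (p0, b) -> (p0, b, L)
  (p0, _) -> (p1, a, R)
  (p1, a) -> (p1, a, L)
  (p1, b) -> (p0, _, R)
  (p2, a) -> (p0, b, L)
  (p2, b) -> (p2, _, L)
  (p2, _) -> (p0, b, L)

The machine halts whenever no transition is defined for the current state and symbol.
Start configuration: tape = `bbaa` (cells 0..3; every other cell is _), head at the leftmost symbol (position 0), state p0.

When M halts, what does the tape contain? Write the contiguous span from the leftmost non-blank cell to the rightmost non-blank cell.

p0 | _[b]baa__   read b → write b, move L, go to p0
p0 | [_]bbaa__   read _ → write a, move R, go to p1
p1 | a[b]baa__   read b → write _, move R, go to p0
p0 | a_[b]aa__   read b → write b, move L, go to p0
p0 | a[_]baa__   read _ → write a, move R, go to p1
p1 | aa[b]aa__   read b → write _, move R, go to p0
p0 | aa_[a]a__   read a → write a, move R, go to p0
p0 | aa_a[a]__   read a → write a, move R, go to p0
p0 | aa_aa[_]_   read _ → write a, move R, go to p1
p1 | aa_aaa[_]
The non-blank tape span at halt is aa_aaa.

aa_aaa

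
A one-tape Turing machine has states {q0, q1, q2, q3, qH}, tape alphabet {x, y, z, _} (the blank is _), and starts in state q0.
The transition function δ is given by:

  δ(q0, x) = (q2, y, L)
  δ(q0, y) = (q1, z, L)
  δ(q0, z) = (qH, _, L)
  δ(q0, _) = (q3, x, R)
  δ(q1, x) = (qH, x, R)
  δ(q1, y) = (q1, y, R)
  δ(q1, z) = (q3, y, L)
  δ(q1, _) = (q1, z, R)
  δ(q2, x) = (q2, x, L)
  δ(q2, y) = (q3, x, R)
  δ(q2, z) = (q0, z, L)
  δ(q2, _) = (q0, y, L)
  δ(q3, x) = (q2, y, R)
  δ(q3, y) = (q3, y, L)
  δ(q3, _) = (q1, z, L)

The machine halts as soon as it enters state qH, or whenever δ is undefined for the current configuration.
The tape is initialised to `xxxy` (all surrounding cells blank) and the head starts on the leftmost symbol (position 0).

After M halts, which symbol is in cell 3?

state=q0 head=0 tape=__[x]xxy_   (q0,x)→(q2,y,L)
state=q2 head=-1 tape=_[_]yxxy_   (q2,_)→(q0,y,L)
state=q0 head=-2 tape=[_]yyxxy_   (q0,_)→(q3,x,R)
state=q3 head=-1 tape=x[y]yxxy_   (q3,y)→(q3,y,L)
state=q3 head=-2 tape=[x]yyxxy_   (q3,x)→(q2,y,R)
state=q2 head=-1 tape=y[y]yxxy_   (q2,y)→(q3,x,R)
state=q3 head=0 tape=yx[y]xxy_   (q3,y)→(q3,y,L)
state=q3 head=-1 tape=y[x]yxxy_   (q3,x)→(q2,y,R)
state=q2 head=0 tape=yy[y]xxy_   (q2,y)→(q3,x,R)
state=q3 head=1 tape=yyx[x]xy_   (q3,x)→(q2,y,R)
state=q2 head=2 tape=yyxy[x]y_   (q2,x)→(q2,x,L)
state=q2 head=1 tape=yyx[y]xy_   (q2,y)→(q3,x,R)
state=q3 head=2 tape=yyxx[x]y_   (q3,x)→(q2,y,R)
state=q2 head=3 tape=yyxxy[y]_   (q2,y)→(q3,x,R)
state=q3 head=4 tape=yyxxyx[_]   (q3,_)→(q1,z,L)
state=q1 head=3 tape=yyxxy[x]z   (q1,x)→(qH,x,R)
state=qH head=4 tape=yyxxyx[z]
Cell 3 holds x when M halts.

x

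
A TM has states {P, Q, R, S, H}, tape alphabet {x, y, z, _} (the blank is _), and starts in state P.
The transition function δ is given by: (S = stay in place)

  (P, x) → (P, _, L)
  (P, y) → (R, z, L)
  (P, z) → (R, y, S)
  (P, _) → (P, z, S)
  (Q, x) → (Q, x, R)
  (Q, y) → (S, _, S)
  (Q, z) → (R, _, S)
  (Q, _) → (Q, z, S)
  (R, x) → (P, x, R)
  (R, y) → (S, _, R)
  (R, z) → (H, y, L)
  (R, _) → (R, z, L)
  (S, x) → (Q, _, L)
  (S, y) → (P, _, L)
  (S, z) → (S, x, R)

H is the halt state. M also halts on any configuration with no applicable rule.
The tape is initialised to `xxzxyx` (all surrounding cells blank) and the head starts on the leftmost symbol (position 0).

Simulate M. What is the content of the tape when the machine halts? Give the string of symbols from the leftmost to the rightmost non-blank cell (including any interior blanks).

P | _[x]xzxyx   read x → write _, move L, go to P
P | [_]_xzxyx   read _ → write z, move S, go to P
P | [z]_xzxyx   read z → write y, move S, go to R
R | [y]_xzxyx   read y → write _, move R, go to S
S | _[_]xzxyx
The non-blank tape span at halt is xzxyx.

xzxyx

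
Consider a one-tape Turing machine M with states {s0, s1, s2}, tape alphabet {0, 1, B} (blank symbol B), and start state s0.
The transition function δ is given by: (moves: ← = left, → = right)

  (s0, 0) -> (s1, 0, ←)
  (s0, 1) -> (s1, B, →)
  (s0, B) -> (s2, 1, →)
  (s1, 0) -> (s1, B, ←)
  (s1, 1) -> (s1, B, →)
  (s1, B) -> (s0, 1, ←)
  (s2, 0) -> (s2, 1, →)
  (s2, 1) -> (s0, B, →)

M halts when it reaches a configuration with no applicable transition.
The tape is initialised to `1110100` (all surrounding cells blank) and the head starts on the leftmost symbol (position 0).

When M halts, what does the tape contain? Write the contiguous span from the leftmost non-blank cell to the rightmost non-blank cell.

state=s0 head=0 tape=[1]110100B   (s0,1)→(s1,B,→)
state=s1 head=1 tape=B[1]10100B   (s1,1)→(s1,B,→)
state=s1 head=2 tape=BB[1]0100B   (s1,1)→(s1,B,→)
state=s1 head=3 tape=BBB[0]100B   (s1,0)→(s1,B,←)
state=s1 head=2 tape=BB[B]B100B   (s1,B)→(s0,1,←)
state=s0 head=1 tape=B[B]1B100B   (s0,B)→(s2,1,→)
state=s2 head=2 tape=B1[1]B100B   (s2,1)→(s0,B,→)
state=s0 head=3 tape=B1B[B]100B   (s0,B)→(s2,1,→)
state=s2 head=4 tape=B1B1[1]00B   (s2,1)→(s0,B,→)
state=s0 head=5 tape=B1B1B[0]0B   (s0,0)→(s1,0,←)
state=s1 head=4 tape=B1B1[B]00B   (s1,B)→(s0,1,←)
state=s0 head=3 tape=B1B[1]100B   (s0,1)→(s1,B,→)
state=s1 head=4 tape=B1BB[1]00B   (s1,1)→(s1,B,→)
state=s1 head=5 tape=B1BBB[0]0B   (s1,0)→(s1,B,←)
state=s1 head=4 tape=B1BB[B]B0B   (s1,B)→(s0,1,←)
state=s0 head=3 tape=B1B[B]1B0B   (s0,B)→(s2,1,→)
state=s2 head=4 tape=B1B1[1]B0B   (s2,1)→(s0,B,→)
state=s0 head=5 tape=B1B1B[B]0B   (s0,B)→(s2,1,→)
state=s2 head=6 tape=B1B1B1[0]B   (s2,0)→(s2,1,→)
state=s2 head=7 tape=B1B1B11[B]
The non-blank tape span at halt is 1B1B11.

1B1B11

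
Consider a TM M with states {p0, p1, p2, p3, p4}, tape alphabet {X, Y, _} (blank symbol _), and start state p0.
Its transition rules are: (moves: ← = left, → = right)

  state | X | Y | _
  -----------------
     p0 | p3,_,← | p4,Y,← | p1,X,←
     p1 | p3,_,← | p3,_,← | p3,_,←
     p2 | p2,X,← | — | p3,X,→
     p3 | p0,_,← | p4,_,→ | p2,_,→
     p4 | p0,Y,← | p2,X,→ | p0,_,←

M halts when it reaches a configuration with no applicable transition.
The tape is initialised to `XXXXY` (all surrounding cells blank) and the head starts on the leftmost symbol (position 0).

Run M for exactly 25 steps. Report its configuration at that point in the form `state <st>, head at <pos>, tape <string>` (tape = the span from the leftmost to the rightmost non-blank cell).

state p3, head at 3, tape X_X_XXY

p0 | ___[X]XXXY   read X → write _, move ←, go to p3
p3 | __[_]_XXXY   read _ → write _, move →, go to p2
p2 | ___[_]XXXY   read _ → write X, move →, go to p3
p3 | ___X[X]XXY   read X → write _, move ←, go to p0
p0 | ___[X]_XXY   read X → write _, move ←, go to p3
p3 | __[_]__XXY   read _ → write _, move →, go to p2
p2 | ___[_]_XXY   read _ → write X, move →, go to p3
p3 | ___X[_]XXY   read _ → write _, move →, go to p2
p2 | ___X_[X]XY   read X → write X, move ←, go to p2
p2 | ___X[_]XXY   read _ → write X, move →, go to p3
p3 | ___XX[X]XY   read X → write _, move ←, go to p0
p0 | ___X[X]_XY   read X → write _, move ←, go to p3
p3 | ___[X]__XY   read X → write _, move ←, go to p0
p0 | __[_]___XY   read _ → write X, move ←, go to p1
p1 | _[_]X___XY   read _ → write _, move ←, go to p3
p3 | [_]_X___XY   read _ → write _, move →, go to p2
p2 | _[_]X___XY   read _ → write X, move →, go to p3
p3 | _X[X]___XY   read X → write _, move ←, go to p0
p0 | _[X]____XY   read X → write _, move ←, go to p3
p3 | [_]_____XY   read _ → write _, move →, go to p2
p2 | _[_]____XY   read _ → write X, move →, go to p3
p3 | _X[_]___XY   read _ → write _, move →, go to p2
p2 | _X_[_]__XY   read _ → write X, move →, go to p3
p3 | _X_X[_]_XY   read _ → write _, move →, go to p2
p2 | _X_X_[_]XY   read _ → write X, move →, go to p3
p3 | _X_X_X[X]Y
After 25 steps: state p3, head at 3, tape X_X_XXY.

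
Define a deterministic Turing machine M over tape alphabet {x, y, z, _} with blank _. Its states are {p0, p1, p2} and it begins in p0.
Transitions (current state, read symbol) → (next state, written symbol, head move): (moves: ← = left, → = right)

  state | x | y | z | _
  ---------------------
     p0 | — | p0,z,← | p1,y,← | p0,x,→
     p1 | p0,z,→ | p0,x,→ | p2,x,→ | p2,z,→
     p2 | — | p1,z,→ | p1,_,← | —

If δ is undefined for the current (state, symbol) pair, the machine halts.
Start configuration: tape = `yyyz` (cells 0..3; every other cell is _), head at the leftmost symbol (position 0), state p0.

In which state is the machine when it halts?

p2

state=p0 head=0 tape=__[y]yyz_   (p0,y)→(p0,z,←)
state=p0 head=-1 tape=_[_]zyyz_   (p0,_)→(p0,x,→)
state=p0 head=0 tape=_x[z]yyz_   (p0,z)→(p1,y,←)
state=p1 head=-1 tape=_[x]yyyz_   (p1,x)→(p0,z,→)
state=p0 head=0 tape=_z[y]yyz_   (p0,y)→(p0,z,←)
state=p0 head=-1 tape=_[z]zyyz_   (p0,z)→(p1,y,←)
state=p1 head=-2 tape=[_]yzyyz_   (p1,_)→(p2,z,→)
state=p2 head=-1 tape=z[y]zyyz_   (p2,y)→(p1,z,→)
state=p1 head=0 tape=zz[z]yyz_   (p1,z)→(p2,x,→)
state=p2 head=1 tape=zzx[y]yz_   (p2,y)→(p1,z,→)
state=p1 head=2 tape=zzxz[y]z_   (p1,y)→(p0,x,→)
state=p0 head=3 tape=zzxzx[z]_   (p0,z)→(p1,y,←)
state=p1 head=2 tape=zzxz[x]y_   (p1,x)→(p0,z,→)
state=p0 head=3 tape=zzxzz[y]_   (p0,y)→(p0,z,←)
state=p0 head=2 tape=zzxz[z]z_   (p0,z)→(p1,y,←)
state=p1 head=1 tape=zzx[z]yz_   (p1,z)→(p2,x,→)
state=p2 head=2 tape=zzxx[y]z_   (p2,y)→(p1,z,→)
state=p1 head=3 tape=zzxxz[z]_   (p1,z)→(p2,x,→)
state=p2 head=4 tape=zzxxzx[_]
No transition is defined for (p2, _); M halts in state p2.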